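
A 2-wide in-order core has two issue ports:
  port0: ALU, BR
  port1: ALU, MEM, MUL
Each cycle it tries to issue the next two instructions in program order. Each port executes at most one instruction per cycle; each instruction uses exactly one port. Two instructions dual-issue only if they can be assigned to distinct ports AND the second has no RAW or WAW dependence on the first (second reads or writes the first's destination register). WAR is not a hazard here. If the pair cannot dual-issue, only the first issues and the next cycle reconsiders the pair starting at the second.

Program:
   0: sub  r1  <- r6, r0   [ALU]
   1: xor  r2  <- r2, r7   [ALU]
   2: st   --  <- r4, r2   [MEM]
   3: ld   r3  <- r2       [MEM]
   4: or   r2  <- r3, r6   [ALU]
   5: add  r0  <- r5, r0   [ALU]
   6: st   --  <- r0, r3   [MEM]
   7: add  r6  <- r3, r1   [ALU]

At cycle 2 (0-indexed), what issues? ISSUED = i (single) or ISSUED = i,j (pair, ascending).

ISSUED = 3

0. sub.ALU xor.ALU @i0,i1  | pair
1. st.MEM @i2  | no-port MEM/MEM
2. ld.MEM @i3  | RAW r3
3. or.ALU add.ALU @i4,i5  | pair
4. st.MEM add.ALU @i6,i7  | pair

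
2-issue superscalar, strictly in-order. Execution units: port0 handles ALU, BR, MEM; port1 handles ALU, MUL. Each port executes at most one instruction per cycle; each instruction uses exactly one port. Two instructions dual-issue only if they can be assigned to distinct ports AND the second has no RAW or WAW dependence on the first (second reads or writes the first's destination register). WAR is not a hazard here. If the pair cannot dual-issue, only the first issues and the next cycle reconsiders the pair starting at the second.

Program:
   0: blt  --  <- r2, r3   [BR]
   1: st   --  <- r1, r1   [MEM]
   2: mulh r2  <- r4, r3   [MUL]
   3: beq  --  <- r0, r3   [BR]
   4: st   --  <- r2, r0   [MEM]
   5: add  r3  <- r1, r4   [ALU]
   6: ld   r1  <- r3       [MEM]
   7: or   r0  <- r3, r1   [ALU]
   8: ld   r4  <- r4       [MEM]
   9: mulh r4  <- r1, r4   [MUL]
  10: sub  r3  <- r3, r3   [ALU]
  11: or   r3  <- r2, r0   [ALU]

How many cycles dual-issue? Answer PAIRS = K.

PAIRS = 4

t=0 i0:blt ; no-port BR/MEM
t=1 i1,i2:st/mulh ; 2-wide
t=2 i3:beq ; no-port BR/MEM
t=3 i4,i5:st/add ; 2-wide
t=4 i6:ld ; RAW r1
t=5 i7,i8:or/ld ; 2-wide
t=6 i9,i10:mulh/sub ; 2-wide
t=7 i11:or ; tail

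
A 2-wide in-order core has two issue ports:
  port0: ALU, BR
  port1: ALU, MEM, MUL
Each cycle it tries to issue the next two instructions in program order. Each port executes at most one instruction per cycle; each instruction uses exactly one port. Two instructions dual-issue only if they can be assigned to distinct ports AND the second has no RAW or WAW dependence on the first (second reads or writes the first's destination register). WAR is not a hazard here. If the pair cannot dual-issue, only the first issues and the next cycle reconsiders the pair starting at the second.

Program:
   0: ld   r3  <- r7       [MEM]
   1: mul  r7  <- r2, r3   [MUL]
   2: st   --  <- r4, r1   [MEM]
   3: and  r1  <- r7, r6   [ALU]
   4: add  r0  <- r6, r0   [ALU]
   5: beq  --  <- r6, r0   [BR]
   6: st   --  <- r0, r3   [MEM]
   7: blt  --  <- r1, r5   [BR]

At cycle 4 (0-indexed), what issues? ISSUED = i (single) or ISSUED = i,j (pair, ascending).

0. ld @i0  | no-port MEM/MUL
1. mul @i1  | no-port MUL/MEM
2. st+and @i2&i3  | 2-wide
3. add @i4  | RAW r0
4. beq+st @i5&i6  | 2-wide
5. blt @i7  | tail

ISSUED = 5,6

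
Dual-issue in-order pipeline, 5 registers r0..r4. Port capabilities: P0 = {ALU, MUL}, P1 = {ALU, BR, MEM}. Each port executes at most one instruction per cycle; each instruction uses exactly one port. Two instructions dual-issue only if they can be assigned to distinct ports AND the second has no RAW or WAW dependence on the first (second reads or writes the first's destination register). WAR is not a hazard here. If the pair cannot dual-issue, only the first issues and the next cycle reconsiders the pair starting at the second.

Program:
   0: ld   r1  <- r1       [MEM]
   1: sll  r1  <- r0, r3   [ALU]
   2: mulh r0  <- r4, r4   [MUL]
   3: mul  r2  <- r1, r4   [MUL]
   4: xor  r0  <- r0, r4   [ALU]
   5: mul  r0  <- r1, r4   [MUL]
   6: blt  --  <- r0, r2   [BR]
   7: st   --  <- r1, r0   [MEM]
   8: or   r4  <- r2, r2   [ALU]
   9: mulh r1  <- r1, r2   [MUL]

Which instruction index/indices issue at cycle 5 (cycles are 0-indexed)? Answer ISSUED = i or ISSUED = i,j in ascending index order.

ISSUED = 7,8

c0: i0 ld.MEM  WAW r1
c1: i1&i2 sll.ALU;mulh.MUL  2-wide
c2: i3&i4 mul.MUL;xor.ALU  2-wide
c3: i5 mul.MUL  RAW r0
c4: i6 blt.BR  no-port BR/MEM
c5: i7&i8 st.MEM;or.ALU  2-wide
c6: i9 mulh.MUL  tail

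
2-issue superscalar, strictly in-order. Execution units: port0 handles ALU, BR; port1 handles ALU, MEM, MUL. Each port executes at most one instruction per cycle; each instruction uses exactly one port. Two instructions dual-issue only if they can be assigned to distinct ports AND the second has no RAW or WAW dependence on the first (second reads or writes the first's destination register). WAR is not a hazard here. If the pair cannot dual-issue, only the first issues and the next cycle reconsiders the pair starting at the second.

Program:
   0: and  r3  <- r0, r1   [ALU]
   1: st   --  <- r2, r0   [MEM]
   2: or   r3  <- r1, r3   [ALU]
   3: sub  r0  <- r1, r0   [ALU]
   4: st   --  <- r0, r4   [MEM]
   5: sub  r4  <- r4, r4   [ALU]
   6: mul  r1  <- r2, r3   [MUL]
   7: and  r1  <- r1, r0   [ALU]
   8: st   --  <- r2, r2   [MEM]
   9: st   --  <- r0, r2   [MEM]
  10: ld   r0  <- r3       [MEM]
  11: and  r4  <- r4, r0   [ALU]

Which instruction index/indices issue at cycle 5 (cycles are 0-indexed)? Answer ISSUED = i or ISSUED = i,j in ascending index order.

#0 head=0: and.ALU+st.MEM i0+i1 dual
#1 head=2: or.ALU+sub.ALU i2+i3 dual
#2 head=4: st.MEM+sub.ALU i4+i5 dual
#3 head=6: mul.MUL i6 RAW+WAW r1
#4 head=7: and.ALU+st.MEM i7+i8 dual
#5 head=9: st.MEM i9 no-port MEM/MEM
#6 head=10: ld.MEM i10 RAW r0
#7 head=11: and.ALU i11 tail

ISSUED = 9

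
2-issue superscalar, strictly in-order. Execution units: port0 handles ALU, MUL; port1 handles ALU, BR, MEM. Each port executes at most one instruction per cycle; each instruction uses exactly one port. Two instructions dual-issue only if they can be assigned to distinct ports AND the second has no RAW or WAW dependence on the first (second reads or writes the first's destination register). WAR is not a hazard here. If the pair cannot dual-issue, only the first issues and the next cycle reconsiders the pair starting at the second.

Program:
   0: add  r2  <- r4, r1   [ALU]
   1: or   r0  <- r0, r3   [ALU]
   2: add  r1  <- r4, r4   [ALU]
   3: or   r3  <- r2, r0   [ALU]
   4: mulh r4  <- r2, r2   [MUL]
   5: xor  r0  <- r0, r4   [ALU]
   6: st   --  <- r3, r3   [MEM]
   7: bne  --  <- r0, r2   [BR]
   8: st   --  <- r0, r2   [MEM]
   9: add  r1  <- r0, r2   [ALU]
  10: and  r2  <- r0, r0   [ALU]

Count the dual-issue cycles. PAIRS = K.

  cy0 -> i0,i1 (add or) pair
  cy1 -> i2,i3 (add or) pair
  cy2 -> i4 (mulh) RAW r4
  cy3 -> i5,i6 (xor st) pair
  cy4 -> i7 (bne) no-port BR/MEM
  cy5 -> i8,i9 (st add) pair
  cy6 -> i10 (and) tail

PAIRS = 4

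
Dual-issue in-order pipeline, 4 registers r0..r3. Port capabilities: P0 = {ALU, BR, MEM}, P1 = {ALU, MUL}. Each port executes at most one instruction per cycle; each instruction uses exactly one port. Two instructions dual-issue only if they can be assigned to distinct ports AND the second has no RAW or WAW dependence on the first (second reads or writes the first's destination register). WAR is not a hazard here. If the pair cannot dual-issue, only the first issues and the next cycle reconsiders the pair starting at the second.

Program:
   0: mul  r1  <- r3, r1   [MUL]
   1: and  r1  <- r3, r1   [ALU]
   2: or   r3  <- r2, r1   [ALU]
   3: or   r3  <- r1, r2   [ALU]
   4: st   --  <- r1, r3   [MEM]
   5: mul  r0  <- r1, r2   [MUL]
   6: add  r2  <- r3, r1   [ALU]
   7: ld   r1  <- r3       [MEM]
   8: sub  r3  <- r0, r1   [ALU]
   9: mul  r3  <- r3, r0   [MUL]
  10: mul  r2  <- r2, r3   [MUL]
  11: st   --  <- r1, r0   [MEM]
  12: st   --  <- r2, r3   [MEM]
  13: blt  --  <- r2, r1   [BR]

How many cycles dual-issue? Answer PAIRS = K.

PAIRS = 3

c0: i0 mul  RAW+WAW r1
c1: i1 and  RAW r1
c2: i2 or  WAW r3
c3: i3 or  RAW r3
c4: i4+i5 st;mul  2-wide
c5: i6+i7 add;ld  2-wide
c6: i8 sub  RAW+WAW r3
c7: i9 mul  no-port MUL/MUL
c8: i10+i11 mul;st  2-wide
c9: i12 st  no-port MEM/BR
c10: i13 blt  tail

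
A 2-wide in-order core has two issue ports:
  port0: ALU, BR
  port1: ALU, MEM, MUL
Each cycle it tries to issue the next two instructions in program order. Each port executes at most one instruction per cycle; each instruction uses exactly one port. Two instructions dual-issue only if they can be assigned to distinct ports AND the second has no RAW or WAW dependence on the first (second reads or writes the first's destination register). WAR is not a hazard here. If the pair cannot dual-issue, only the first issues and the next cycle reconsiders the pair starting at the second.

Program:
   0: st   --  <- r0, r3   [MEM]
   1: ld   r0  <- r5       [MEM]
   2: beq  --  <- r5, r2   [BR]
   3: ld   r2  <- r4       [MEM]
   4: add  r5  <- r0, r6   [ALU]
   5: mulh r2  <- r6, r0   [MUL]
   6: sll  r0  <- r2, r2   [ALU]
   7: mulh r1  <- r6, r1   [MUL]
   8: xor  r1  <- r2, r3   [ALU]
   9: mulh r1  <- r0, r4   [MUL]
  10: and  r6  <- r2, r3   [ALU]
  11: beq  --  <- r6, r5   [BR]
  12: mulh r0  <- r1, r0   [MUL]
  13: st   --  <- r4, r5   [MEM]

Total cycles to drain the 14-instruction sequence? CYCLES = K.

CYCLES = 9

c0: i0 st  no-port MEM/MEM
c1: i1,i2 ld;beq  dual
c2: i3,i4 ld;add  dual
c3: i5 mulh  RAW r2
c4: i6,i7 sll;mulh  dual
c5: i8 xor  WAW r1
c6: i9,i10 mulh;and  dual
c7: i11,i12 beq;mulh  dual
c8: i13 st  tail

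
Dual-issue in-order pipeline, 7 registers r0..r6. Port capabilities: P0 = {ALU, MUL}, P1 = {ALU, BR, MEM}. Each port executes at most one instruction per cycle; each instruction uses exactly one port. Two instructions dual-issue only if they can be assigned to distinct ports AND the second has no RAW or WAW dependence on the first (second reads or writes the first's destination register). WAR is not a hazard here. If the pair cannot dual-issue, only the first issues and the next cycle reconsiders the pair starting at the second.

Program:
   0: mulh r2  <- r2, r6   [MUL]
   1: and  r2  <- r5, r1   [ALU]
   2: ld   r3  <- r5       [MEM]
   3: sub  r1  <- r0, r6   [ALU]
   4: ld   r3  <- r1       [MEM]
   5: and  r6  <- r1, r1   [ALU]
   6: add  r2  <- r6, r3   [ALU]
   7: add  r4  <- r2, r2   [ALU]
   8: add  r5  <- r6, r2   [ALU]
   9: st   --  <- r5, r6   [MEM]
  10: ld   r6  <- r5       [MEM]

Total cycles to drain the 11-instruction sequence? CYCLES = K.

CYCLES = 8

#0 head=0: mulh.MUL i0 WAW r2
#1 head=1: and.ALU+ld.MEM i1&i2 dual
#2 head=3: sub.ALU i3 RAW r1
#3 head=4: ld.MEM+and.ALU i4&i5 dual
#4 head=6: add.ALU i6 RAW r2
#5 head=7: add.ALU+add.ALU i7&i8 dual
#6 head=9: st.MEM i9 no-port MEM/MEM
#7 head=10: ld.MEM i10 tail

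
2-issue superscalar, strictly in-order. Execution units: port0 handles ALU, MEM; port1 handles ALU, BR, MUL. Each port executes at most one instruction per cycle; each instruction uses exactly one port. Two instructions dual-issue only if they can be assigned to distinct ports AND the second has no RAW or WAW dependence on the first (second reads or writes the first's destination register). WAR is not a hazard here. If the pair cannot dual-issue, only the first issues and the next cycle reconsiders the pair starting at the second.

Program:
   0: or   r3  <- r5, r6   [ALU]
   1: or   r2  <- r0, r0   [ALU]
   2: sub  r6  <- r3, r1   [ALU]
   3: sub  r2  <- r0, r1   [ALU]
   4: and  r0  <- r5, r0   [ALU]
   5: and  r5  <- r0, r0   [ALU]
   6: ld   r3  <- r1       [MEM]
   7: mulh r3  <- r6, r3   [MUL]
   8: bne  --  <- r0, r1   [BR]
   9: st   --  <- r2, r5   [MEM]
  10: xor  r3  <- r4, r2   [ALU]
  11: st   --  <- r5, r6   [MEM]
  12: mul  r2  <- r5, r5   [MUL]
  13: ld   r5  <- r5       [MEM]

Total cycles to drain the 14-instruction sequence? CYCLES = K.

[0] i0,i1  or+or  -- 2-wide
[1] i2,i3  sub+sub  -- 2-wide
[2] i4  and  -- RAW r0
[3] i5,i6  and+ld  -- 2-wide
[4] i7  mulh  -- no-port MUL/BR
[5] i8,i9  bne+st  -- 2-wide
[6] i10,i11  xor+st  -- 2-wide
[7] i12,i13  mul+ld  -- 2-wide

CYCLES = 8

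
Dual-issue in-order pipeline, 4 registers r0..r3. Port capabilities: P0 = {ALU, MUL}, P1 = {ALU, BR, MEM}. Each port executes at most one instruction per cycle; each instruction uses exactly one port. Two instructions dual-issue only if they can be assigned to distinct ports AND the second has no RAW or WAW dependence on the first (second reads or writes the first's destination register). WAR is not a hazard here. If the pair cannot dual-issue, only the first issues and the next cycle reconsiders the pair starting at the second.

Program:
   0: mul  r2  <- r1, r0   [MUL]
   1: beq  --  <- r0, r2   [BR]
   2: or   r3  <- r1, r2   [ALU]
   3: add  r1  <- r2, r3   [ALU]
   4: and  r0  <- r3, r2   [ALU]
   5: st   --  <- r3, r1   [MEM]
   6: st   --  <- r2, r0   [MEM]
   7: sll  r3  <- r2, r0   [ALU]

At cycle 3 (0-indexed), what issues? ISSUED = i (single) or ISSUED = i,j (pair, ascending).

0. mul @i0  | RAW r2
1. beq;or @i1,i2  | 2-wide
2. add;and @i3,i4  | 2-wide
3. st @i5  | no-port MEM/MEM
4. st;sll @i6,i7  | 2-wide

ISSUED = 5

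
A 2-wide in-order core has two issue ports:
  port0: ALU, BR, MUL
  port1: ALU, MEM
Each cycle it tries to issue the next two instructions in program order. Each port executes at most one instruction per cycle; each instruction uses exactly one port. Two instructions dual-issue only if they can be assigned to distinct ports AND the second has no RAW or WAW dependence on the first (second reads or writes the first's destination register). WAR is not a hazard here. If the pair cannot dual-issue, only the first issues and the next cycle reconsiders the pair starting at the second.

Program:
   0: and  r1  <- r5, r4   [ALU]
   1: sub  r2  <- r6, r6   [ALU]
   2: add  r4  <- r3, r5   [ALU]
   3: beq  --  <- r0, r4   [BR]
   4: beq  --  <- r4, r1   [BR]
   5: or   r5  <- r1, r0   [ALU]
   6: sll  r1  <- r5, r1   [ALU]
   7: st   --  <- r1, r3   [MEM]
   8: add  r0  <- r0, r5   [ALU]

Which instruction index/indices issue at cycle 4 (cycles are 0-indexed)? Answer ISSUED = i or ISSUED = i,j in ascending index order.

t=0 i0+i1:and;sub ; 2-wide
t=1 i2:add ; RAW r4
t=2 i3:beq ; no-port BR/BR
t=3 i4+i5:beq;or ; 2-wide
t=4 i6:sll ; RAW r1
t=5 i7+i8:st;add ; 2-wide

ISSUED = 6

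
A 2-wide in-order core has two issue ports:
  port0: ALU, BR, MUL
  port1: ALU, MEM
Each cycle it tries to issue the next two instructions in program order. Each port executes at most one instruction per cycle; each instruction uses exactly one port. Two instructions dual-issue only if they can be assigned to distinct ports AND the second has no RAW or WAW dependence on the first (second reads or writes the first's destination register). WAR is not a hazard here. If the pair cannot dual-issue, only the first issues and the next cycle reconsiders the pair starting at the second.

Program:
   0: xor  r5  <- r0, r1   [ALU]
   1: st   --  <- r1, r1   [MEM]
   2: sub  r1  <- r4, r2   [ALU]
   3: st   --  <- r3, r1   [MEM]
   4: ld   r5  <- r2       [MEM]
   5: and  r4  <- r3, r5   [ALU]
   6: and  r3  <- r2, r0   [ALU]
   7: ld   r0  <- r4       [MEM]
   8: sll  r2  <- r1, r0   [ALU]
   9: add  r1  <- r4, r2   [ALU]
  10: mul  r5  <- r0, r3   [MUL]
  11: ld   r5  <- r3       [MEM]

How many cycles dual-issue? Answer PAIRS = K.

t=0 i0+i1:xor.ALU/st.MEM ; pair
t=1 i2:sub.ALU ; RAW r1
t=2 i3:st.MEM ; no-port MEM/MEM
t=3 i4:ld.MEM ; RAW r5
t=4 i5+i6:and.ALU/and.ALU ; pair
t=5 i7:ld.MEM ; RAW r0
t=6 i8:sll.ALU ; RAW r2
t=7 i9+i10:add.ALU/mul.MUL ; pair
t=8 i11:ld.MEM ; tail

PAIRS = 3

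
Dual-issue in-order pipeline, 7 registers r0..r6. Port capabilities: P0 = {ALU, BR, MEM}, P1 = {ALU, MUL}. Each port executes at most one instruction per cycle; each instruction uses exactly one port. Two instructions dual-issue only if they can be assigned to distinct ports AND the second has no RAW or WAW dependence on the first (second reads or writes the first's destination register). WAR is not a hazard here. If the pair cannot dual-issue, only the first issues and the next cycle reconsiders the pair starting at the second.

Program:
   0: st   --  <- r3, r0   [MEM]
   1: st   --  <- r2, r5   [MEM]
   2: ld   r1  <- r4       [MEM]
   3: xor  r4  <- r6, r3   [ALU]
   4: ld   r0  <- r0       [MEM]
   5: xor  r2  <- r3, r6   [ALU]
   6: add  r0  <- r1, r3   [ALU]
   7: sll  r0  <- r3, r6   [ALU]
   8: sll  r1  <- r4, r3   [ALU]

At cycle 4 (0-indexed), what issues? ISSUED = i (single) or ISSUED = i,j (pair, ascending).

#0 head=0: st.MEM i0 no-port MEM/MEM
#1 head=1: st.MEM i1 no-port MEM/MEM
#2 head=2: ld.MEM;xor.ALU i2/i3 pair
#3 head=4: ld.MEM;xor.ALU i4/i5 pair
#4 head=6: add.ALU i6 WAW r0
#5 head=7: sll.ALU;sll.ALU i7/i8 pair

ISSUED = 6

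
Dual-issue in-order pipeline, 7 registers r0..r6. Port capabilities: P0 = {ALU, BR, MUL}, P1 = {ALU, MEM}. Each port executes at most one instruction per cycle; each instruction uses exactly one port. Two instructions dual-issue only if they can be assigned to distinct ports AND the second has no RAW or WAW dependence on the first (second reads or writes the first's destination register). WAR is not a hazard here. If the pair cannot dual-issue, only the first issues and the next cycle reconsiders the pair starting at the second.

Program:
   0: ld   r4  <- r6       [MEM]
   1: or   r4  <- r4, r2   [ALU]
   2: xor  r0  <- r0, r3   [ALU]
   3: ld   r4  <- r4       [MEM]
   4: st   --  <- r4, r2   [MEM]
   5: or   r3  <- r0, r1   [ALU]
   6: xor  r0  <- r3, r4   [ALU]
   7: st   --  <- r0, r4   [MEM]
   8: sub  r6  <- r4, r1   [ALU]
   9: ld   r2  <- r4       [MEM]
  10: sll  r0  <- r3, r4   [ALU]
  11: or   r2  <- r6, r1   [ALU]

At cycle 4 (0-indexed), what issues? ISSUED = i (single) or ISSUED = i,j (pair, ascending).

#0 head=0: ld i0 RAW+WAW r4
#1 head=1: or xor i1+i2 dual
#2 head=3: ld i3 no-port MEM/MEM
#3 head=4: st or i4+i5 dual
#4 head=6: xor i6 RAW r0
#5 head=7: st sub i7+i8 dual
#6 head=9: ld sll i9+i10 dual
#7 head=11: or i11 tail

ISSUED = 6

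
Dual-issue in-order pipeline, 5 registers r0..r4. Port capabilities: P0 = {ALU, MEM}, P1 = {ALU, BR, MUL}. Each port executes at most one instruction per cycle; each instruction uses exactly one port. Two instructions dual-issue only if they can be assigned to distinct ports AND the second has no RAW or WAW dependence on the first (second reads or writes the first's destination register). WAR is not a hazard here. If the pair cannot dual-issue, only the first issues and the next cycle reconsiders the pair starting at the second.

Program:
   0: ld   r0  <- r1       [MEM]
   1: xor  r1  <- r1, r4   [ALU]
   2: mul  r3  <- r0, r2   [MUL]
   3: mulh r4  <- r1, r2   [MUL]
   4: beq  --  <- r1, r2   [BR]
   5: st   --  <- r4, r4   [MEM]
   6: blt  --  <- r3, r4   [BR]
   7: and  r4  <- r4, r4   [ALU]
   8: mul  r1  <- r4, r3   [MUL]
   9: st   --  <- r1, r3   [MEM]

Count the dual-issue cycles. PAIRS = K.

PAIRS = 3

#0 head=0: ld.MEM;xor.ALU i0&i1 dual
#1 head=2: mul.MUL i2 no-port MUL/MUL
#2 head=3: mulh.MUL i3 no-port MUL/BR
#3 head=4: beq.BR;st.MEM i4&i5 dual
#4 head=6: blt.BR;and.ALU i6&i7 dual
#5 head=8: mul.MUL i8 RAW r1
#6 head=9: st.MEM i9 tail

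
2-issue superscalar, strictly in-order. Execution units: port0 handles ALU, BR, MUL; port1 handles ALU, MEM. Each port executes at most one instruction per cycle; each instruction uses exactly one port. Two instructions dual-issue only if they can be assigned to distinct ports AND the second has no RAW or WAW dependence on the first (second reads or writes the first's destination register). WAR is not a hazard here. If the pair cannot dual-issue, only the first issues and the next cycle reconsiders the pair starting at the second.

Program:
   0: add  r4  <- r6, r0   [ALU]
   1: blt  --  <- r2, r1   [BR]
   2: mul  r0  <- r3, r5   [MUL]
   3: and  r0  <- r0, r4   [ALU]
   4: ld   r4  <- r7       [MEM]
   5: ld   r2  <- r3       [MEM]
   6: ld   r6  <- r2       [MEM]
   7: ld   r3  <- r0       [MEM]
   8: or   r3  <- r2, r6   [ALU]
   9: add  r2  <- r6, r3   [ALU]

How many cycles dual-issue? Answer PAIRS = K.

0. add+blt @i0,i1  | pair
1. mul @i2  | RAW+WAW r0
2. and+ld @i3,i4  | pair
3. ld @i5  | no-port MEM/MEM
4. ld @i6  | no-port MEM/MEM
5. ld @i7  | WAW r3
6. or @i8  | RAW r3
7. add @i9  | tail

PAIRS = 2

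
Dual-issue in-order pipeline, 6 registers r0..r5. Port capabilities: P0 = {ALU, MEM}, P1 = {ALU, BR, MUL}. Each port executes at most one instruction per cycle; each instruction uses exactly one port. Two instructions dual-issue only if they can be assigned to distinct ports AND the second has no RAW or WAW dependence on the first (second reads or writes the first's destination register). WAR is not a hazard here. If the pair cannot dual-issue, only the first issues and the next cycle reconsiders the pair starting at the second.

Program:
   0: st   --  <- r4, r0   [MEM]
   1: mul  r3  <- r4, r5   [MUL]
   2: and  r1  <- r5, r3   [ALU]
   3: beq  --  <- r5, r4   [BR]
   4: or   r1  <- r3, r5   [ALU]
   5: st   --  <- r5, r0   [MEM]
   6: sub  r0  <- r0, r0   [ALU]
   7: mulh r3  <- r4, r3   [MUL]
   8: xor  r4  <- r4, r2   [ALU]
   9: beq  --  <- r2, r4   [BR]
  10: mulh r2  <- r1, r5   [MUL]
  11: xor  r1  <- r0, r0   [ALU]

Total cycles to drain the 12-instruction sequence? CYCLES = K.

CYCLES = 7

#0 head=0: st mul i0/i1 dual
#1 head=2: and beq i2/i3 dual
#2 head=4: or st i4/i5 dual
#3 head=6: sub mulh i6/i7 dual
#4 head=8: xor i8 RAW r4
#5 head=9: beq i9 no-port BR/MUL
#6 head=10: mulh xor i10/i11 dual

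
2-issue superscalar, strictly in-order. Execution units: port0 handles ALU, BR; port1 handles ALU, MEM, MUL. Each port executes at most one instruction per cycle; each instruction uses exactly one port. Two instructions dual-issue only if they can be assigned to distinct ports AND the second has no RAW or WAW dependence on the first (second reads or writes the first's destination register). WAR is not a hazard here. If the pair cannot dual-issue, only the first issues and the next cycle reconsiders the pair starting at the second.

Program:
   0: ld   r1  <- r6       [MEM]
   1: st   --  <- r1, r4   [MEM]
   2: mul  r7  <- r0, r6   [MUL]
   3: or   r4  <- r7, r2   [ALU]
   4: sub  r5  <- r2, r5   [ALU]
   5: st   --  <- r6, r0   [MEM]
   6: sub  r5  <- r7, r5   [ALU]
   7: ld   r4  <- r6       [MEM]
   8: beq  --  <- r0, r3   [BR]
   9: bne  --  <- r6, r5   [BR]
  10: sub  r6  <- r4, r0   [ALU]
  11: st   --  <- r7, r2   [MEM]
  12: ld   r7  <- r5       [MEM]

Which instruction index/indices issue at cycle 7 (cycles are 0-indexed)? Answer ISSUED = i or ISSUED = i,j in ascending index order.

t=0 i0:ld.MEM ; no-port MEM/MEM
t=1 i1:st.MEM ; no-port MEM/MUL
t=2 i2:mul.MUL ; RAW r7
t=3 i3,i4:or.ALU/sub.ALU ; dual
t=4 i5,i6:st.MEM/sub.ALU ; dual
t=5 i7,i8:ld.MEM/beq.BR ; dual
t=6 i9,i10:bne.BR/sub.ALU ; dual
t=7 i11:st.MEM ; no-port MEM/MEM
t=8 i12:ld.MEM ; tail

ISSUED = 11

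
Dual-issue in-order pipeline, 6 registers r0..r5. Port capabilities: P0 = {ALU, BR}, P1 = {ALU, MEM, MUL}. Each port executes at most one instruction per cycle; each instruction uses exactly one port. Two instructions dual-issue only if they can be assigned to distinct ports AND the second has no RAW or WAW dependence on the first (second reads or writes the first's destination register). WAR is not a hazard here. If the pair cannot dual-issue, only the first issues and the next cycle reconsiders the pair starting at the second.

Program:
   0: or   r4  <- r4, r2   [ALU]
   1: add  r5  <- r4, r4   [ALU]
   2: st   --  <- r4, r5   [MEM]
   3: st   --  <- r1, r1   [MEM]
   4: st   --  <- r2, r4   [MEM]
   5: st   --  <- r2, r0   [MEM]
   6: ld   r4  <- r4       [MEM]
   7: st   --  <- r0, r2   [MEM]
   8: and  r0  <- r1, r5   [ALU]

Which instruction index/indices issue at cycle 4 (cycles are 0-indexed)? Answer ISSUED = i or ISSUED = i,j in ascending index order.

ISSUED = 4

[0] i0  or  -- RAW r4
[1] i1  add  -- RAW r5
[2] i2  st  -- no-port MEM/MEM
[3] i3  st  -- no-port MEM/MEM
[4] i4  st  -- no-port MEM/MEM
[5] i5  st  -- no-port MEM/MEM
[6] i6  ld  -- no-port MEM/MEM
[7] i7&i8  st;and  -- dual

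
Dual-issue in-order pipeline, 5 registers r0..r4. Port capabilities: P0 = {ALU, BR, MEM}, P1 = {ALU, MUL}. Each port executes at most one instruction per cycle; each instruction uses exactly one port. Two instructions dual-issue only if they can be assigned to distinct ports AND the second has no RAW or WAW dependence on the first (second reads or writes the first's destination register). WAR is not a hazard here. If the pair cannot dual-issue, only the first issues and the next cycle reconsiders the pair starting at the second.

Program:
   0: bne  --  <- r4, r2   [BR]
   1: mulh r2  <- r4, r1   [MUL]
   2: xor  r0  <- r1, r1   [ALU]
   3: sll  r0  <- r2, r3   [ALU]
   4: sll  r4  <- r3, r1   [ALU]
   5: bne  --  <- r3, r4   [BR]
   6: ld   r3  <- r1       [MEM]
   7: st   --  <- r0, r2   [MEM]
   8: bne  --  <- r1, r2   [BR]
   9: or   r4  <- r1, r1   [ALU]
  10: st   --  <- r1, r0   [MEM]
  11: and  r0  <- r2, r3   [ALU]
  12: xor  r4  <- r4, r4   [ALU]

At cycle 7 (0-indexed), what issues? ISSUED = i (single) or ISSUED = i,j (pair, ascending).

ISSUED = 10,11

#0 head=0: bne/mulh i0+i1 2-wide
#1 head=2: xor i2 WAW r0
#2 head=3: sll/sll i3+i4 2-wide
#3 head=5: bne i5 no-port BR/MEM
#4 head=6: ld i6 no-port MEM/MEM
#5 head=7: st i7 no-port MEM/BR
#6 head=8: bne/or i8+i9 2-wide
#7 head=10: st/and i10+i11 2-wide
#8 head=12: xor i12 tail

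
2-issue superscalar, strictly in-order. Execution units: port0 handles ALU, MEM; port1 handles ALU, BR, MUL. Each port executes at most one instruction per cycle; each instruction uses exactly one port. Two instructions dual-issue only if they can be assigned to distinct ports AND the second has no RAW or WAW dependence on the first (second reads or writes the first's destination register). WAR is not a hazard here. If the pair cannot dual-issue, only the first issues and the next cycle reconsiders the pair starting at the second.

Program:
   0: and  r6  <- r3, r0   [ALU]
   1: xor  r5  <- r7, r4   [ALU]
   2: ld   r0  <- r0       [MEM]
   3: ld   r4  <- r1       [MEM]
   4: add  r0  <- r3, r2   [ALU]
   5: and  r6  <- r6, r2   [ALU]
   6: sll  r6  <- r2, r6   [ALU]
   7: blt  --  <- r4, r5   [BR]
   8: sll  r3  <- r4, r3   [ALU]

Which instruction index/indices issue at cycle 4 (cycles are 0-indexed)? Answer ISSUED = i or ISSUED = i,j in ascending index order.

ISSUED = 6,7

[0] i0/i1  and xor  -- dual
[1] i2  ld  -- no-port MEM/MEM
[2] i3/i4  ld add  -- dual
[3] i5  and  -- RAW+WAW r6
[4] i6/i7  sll blt  -- dual
[5] i8  sll  -- tail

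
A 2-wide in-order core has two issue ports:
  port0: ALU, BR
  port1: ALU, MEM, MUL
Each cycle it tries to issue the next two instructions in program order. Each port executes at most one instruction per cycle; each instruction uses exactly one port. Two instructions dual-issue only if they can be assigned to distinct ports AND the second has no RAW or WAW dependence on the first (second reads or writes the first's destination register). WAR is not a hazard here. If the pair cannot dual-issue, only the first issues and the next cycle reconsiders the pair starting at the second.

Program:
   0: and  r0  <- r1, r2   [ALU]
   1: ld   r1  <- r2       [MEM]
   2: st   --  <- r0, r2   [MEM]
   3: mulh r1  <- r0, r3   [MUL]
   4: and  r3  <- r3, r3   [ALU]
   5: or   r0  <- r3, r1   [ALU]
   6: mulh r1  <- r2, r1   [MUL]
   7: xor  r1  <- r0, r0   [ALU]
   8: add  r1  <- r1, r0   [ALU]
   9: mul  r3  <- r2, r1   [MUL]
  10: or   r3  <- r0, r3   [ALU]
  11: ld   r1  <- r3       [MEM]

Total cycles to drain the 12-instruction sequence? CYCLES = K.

[0] i0+i1  and;ld  -- 2-wide
[1] i2  st  -- no-port MEM/MUL
[2] i3+i4  mulh;and  -- 2-wide
[3] i5+i6  or;mulh  -- 2-wide
[4] i7  xor  -- RAW+WAW r1
[5] i8  add  -- RAW r1
[6] i9  mul  -- RAW+WAW r3
[7] i10  or  -- RAW r3
[8] i11  ld  -- tail

CYCLES = 9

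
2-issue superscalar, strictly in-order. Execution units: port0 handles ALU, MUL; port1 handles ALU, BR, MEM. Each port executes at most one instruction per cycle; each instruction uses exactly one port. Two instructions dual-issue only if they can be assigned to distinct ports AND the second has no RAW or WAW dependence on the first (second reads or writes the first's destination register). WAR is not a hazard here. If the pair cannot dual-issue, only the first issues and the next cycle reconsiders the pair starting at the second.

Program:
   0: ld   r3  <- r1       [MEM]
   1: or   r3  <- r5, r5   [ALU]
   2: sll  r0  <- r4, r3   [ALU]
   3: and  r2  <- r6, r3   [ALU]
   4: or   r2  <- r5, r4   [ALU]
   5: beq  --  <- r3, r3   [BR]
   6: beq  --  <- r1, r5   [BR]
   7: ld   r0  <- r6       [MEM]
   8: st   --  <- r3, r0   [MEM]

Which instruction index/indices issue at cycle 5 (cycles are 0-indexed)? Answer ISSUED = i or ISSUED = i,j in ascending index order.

#0 head=0: ld i0 WAW r3
#1 head=1: or i1 RAW r3
#2 head=2: sll;and i2&i3 dual
#3 head=4: or;beq i4&i5 dual
#4 head=6: beq i6 no-port BR/MEM
#5 head=7: ld i7 no-port MEM/MEM
#6 head=8: st i8 tail

ISSUED = 7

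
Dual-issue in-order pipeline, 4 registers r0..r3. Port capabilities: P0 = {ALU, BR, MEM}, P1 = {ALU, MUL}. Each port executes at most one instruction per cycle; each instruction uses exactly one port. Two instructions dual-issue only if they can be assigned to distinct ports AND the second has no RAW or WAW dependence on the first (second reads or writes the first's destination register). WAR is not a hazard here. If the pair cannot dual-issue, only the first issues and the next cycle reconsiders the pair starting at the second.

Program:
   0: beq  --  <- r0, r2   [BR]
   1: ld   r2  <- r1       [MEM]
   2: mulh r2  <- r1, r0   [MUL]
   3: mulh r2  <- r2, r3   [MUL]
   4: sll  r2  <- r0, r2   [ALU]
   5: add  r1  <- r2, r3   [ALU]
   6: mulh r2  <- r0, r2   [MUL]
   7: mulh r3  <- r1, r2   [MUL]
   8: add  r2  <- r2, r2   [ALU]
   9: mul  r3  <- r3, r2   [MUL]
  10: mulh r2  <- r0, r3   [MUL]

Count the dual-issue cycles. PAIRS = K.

PAIRS = 2

  cy0 -> i0 (beq.BR) no-port BR/MEM
  cy1 -> i1 (ld.MEM) WAW r2
  cy2 -> i2 (mulh.MUL) no-port MUL/MUL
  cy3 -> i3 (mulh.MUL) RAW+WAW r2
  cy4 -> i4 (sll.ALU) RAW r2
  cy5 -> i5,i6 (add.ALU mulh.MUL) pair
  cy6 -> i7,i8 (mulh.MUL add.ALU) pair
  cy7 -> i9 (mul.MUL) no-port MUL/MUL
  cy8 -> i10 (mulh.MUL) tail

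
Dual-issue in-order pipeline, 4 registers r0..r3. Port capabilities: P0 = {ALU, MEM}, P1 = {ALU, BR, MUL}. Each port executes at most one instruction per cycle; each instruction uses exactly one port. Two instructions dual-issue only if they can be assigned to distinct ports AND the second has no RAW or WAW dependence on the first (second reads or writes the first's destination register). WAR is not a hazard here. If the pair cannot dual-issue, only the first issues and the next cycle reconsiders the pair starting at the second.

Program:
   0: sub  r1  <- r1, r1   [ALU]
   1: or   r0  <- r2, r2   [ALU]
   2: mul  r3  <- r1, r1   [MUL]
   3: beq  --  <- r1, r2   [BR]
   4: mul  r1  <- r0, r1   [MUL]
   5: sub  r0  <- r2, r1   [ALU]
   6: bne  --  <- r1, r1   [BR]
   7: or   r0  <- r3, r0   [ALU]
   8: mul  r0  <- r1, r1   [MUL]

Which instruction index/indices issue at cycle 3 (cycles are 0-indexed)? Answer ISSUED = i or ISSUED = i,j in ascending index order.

t=0 i0&i1:sub.ALU;or.ALU ; 2-wide
t=1 i2:mul.MUL ; no-port MUL/BR
t=2 i3:beq.BR ; no-port BR/MUL
t=3 i4:mul.MUL ; RAW r1
t=4 i5&i6:sub.ALU;bne.BR ; 2-wide
t=5 i7:or.ALU ; WAW r0
t=6 i8:mul.MUL ; tail

ISSUED = 4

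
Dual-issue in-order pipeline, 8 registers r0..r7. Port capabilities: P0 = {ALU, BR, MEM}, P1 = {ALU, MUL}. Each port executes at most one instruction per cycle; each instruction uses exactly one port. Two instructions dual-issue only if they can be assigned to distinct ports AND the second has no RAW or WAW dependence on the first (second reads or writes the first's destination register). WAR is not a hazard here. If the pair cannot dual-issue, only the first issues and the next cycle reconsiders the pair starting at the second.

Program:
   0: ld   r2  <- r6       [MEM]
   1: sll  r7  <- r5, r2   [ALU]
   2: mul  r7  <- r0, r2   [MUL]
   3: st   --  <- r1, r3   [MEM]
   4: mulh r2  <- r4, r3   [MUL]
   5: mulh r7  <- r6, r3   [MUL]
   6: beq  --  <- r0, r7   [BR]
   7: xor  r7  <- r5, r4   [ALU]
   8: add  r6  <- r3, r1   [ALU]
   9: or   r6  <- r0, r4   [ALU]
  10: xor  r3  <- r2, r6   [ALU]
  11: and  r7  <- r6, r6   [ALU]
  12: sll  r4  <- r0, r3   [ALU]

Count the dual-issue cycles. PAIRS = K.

PAIRS = 3

t=0 i0:ld.MEM ; RAW r2
t=1 i1:sll.ALU ; WAW r7
t=2 i2,i3:mul.MUL st.MEM ; pair
t=3 i4:mulh.MUL ; no-port MUL/MUL
t=4 i5:mulh.MUL ; RAW r7
t=5 i6,i7:beq.BR xor.ALU ; pair
t=6 i8:add.ALU ; WAW r6
t=7 i9:or.ALU ; RAW r6
t=8 i10,i11:xor.ALU and.ALU ; pair
t=9 i12:sll.ALU ; tail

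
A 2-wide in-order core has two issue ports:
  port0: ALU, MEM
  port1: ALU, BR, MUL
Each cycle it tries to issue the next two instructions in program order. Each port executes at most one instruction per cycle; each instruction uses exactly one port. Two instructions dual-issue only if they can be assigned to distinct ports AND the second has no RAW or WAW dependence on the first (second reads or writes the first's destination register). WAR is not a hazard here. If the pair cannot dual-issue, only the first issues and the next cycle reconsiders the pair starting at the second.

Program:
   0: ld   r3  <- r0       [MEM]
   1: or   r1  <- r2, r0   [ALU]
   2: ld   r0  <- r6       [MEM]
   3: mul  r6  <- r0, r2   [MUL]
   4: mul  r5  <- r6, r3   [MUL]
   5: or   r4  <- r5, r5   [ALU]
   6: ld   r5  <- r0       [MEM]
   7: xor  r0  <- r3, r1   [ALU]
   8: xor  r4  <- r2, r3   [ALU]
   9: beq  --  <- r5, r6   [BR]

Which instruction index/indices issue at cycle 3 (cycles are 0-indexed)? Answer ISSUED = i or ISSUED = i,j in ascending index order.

0. ld or @i0&i1  | 2-wide
1. ld @i2  | RAW r0
2. mul @i3  | no-port MUL/MUL
3. mul @i4  | RAW r5
4. or ld @i5&i6  | 2-wide
5. xor xor @i7&i8  | 2-wide
6. beq @i9  | tail

ISSUED = 4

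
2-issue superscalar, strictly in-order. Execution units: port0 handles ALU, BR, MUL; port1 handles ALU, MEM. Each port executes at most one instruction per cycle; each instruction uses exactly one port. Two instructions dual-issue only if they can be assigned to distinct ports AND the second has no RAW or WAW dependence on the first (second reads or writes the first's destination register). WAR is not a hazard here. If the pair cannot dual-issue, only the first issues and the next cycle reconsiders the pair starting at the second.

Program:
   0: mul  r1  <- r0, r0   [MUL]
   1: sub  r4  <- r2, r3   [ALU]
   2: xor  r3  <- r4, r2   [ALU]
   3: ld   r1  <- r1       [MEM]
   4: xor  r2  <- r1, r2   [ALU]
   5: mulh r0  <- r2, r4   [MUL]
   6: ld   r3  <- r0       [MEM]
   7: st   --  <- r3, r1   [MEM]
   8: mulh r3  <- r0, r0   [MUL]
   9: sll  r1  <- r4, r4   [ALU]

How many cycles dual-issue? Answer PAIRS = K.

PAIRS = 3

#0 head=0: mul sub i0&i1 dual
#1 head=2: xor ld i2&i3 dual
#2 head=4: xor i4 RAW r2
#3 head=5: mulh i5 RAW r0
#4 head=6: ld i6 no-port MEM/MEM
#5 head=7: st mulh i7&i8 dual
#6 head=9: sll i9 tail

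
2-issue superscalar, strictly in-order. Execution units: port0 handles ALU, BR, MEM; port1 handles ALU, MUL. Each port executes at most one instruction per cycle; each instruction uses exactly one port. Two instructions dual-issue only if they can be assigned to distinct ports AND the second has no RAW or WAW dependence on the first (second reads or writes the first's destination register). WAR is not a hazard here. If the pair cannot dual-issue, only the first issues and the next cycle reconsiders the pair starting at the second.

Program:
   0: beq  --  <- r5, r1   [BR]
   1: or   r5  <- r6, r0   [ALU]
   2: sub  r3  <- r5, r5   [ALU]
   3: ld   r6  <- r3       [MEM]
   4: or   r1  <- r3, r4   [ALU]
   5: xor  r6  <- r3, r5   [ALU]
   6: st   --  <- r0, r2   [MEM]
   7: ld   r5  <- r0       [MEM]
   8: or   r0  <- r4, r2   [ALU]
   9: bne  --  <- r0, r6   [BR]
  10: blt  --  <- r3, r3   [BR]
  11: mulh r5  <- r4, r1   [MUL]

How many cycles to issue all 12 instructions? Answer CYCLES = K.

  cy0 -> i0,i1 (beq+or) dual
  cy1 -> i2 (sub) RAW r3
  cy2 -> i3,i4 (ld+or) dual
  cy3 -> i5,i6 (xor+st) dual
  cy4 -> i7,i8 (ld+or) dual
  cy5 -> i9 (bne) no-port BR/BR
  cy6 -> i10,i11 (blt+mulh) dual

CYCLES = 7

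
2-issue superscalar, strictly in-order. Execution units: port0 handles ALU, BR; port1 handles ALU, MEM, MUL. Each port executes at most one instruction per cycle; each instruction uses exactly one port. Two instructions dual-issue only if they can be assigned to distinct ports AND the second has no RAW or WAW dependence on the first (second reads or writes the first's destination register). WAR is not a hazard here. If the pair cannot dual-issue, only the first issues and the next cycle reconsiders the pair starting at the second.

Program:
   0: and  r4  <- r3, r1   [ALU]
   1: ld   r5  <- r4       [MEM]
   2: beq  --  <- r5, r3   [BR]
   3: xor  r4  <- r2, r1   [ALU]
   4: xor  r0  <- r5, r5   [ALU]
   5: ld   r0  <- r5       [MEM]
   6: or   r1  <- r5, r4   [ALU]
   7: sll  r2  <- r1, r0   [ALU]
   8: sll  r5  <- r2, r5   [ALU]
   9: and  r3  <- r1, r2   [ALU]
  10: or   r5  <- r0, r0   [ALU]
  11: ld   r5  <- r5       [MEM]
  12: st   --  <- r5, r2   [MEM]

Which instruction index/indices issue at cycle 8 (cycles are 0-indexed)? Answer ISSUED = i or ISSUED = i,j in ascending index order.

ISSUED = 11

  cy0 -> i0 (and) RAW r4
  cy1 -> i1 (ld) RAW r5
  cy2 -> i2,i3 (beq xor) pair
  cy3 -> i4 (xor) WAW r0
  cy4 -> i5,i6 (ld or) pair
  cy5 -> i7 (sll) RAW r2
  cy6 -> i8,i9 (sll and) pair
  cy7 -> i10 (or) RAW+WAW r5
  cy8 -> i11 (ld) no-port MEM/MEM
  cy9 -> i12 (st) tail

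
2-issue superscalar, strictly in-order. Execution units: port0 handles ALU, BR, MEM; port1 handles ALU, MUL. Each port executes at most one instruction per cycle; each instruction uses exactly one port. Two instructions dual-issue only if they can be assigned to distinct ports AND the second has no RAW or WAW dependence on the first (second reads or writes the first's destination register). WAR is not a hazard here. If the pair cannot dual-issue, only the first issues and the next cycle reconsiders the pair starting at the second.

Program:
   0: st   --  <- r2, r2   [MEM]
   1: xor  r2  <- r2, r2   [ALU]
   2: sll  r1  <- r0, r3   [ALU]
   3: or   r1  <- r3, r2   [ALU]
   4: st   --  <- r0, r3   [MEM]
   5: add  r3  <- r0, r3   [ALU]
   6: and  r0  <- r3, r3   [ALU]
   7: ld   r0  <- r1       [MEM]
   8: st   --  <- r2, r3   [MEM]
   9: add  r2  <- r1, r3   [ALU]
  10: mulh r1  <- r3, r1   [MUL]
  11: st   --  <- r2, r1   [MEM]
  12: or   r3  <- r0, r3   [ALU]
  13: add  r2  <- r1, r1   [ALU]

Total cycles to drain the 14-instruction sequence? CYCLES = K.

c0: i0+i1 st.MEM xor.ALU  pair
c1: i2 sll.ALU  WAW r1
c2: i3+i4 or.ALU st.MEM  pair
c3: i5 add.ALU  RAW r3
c4: i6 and.ALU  WAW r0
c5: i7 ld.MEM  no-port MEM/MEM
c6: i8+i9 st.MEM add.ALU  pair
c7: i10 mulh.MUL  RAW r1
c8: i11+i12 st.MEM or.ALU  pair
c9: i13 add.ALU  tail

CYCLES = 10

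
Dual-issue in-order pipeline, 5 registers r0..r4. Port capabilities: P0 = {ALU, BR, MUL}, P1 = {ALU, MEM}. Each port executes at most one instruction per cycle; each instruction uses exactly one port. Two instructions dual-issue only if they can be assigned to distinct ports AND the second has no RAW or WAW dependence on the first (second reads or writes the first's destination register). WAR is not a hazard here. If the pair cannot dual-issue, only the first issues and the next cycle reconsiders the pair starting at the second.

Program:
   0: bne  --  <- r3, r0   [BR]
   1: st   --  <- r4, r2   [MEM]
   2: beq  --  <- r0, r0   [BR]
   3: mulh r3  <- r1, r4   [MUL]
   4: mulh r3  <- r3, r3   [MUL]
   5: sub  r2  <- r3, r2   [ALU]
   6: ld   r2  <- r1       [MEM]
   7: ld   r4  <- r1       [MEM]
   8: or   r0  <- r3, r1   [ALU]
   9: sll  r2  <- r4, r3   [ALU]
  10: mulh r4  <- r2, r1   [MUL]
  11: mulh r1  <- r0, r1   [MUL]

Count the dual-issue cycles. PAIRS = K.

  cy0 -> i0&i1 (bne/st) dual
  cy1 -> i2 (beq) no-port BR/MUL
  cy2 -> i3 (mulh) no-port MUL/MUL
  cy3 -> i4 (mulh) RAW r3
  cy4 -> i5 (sub) WAW r2
  cy5 -> i6 (ld) no-port MEM/MEM
  cy6 -> i7&i8 (ld/or) dual
  cy7 -> i9 (sll) RAW r2
  cy8 -> i10 (mulh) no-port MUL/MUL
  cy9 -> i11 (mulh) tail

PAIRS = 2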